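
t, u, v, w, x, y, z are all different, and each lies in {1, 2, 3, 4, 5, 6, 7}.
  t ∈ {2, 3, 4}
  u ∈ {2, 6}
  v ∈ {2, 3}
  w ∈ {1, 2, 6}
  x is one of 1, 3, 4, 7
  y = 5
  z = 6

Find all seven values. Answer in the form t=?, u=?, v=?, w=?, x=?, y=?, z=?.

t=4, u=2, v=3, w=1, x=7, y=5, z=6

y has just one choice, so y = 5.
z must be 6 (only option left). Strike 6 from u, w.
u has just one choice, so u = 2. Strike 2 from t, v, w.
v's domain is down to {3}, so v = 3. Strike 3 from t, x.
w's domain is down to {1}, so w = 1. Strike 1 from x.
t has just one choice, so t = 4. Remove 4 from x.
That leaves x = 7.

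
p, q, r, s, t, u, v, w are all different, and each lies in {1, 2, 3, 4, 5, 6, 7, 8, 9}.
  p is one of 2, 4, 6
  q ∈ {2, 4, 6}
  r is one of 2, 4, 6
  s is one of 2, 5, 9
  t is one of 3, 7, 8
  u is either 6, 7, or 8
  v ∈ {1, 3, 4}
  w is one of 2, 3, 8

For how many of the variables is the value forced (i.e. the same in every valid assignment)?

1

The 3 variables p, q, r are confined to {2, 4, 6}, which locks those values in; drop them from s, u, v, w.
The 3 variables t, u, w are confined to {3, 7, 8}, which locks those values in; drop them from v.
v has just one choice, so v = 1.
Determined: v=1. The other variables each still have more than one consistent value. That makes 1.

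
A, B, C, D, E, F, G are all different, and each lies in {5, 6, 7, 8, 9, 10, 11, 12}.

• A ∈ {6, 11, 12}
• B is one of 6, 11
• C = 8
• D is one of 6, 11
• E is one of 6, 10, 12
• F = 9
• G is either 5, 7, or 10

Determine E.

C has just one choice, so C = 8.
F must be 9 (only option left).
B and D between them cover only {6, 11} — a naked pair. Remove those values from A, E.
A has just one choice, so A = 12. Remove 12 from E.
So E = 10.

10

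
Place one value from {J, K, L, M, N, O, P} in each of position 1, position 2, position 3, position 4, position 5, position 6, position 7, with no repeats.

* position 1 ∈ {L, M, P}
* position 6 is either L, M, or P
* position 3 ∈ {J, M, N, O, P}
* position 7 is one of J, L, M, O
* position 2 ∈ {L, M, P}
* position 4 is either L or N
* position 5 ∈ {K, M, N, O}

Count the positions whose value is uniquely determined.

The 7 variables draw from only 7 values {J, K, L, M, N, O, P}, so each is used; only position 5 can be K, hence position 5 = K.
The 3 variables position 1, position 2, position 6 are confined to {L, M, P}, which locks those values in; drop them from position 3, position 4, position 7.
position 4 must be N (only option left). Remove N from position 3.
Determined: position 4=N, position 5=K. The other positions each still have more than one consistent value. That makes 2.

2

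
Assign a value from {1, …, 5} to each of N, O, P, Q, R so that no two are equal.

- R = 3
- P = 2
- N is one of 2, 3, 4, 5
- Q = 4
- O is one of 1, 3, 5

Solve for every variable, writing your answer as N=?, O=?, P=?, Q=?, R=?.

P's domain is down to {2}, so P = 2. Remove 2 from N.
Q's domain is down to {4}, so Q = 4. Strike 4 from N.
R must be 3 (only option left). So N, O can't be 3.
That leaves N = 5. Remove 5 from O.
O's domain is down to {1}, so O = 1.

N=5, O=1, P=2, Q=4, R=3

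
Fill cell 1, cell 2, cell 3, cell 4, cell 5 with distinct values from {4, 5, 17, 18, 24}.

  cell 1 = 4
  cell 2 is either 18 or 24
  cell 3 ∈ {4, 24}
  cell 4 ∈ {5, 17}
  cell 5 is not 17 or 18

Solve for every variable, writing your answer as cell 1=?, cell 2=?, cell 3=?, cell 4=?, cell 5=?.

cell 1's domain is down to {4}, so cell 1 = 4. So cell 3, cell 5 can't be 4.
cell 3 has just one choice, so cell 3 = 24. Strike 24 from cell 2, cell 5.
cell 5 has just one choice, so cell 5 = 5. Strike 5 from cell 4.
cell 2 must be 18 (only option left).
cell 4's domain is down to {17}, so cell 4 = 17.

cell 1=4, cell 2=18, cell 3=24, cell 4=17, cell 5=5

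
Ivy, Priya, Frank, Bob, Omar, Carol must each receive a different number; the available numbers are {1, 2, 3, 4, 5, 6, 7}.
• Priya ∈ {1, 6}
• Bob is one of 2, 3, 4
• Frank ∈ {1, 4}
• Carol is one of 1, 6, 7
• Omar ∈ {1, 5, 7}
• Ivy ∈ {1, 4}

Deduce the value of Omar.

Ivy and Frank share exactly the 2 values {1, 4}; by pigeonhole those values go to them, so strike 1, 4 from Priya, Bob, Omar, Carol.
Priya has just one choice, so Priya = 6. Remove 6 from Carol.
Carol must be 7 (only option left). Strike 7 from Omar.
So Omar = 5.

5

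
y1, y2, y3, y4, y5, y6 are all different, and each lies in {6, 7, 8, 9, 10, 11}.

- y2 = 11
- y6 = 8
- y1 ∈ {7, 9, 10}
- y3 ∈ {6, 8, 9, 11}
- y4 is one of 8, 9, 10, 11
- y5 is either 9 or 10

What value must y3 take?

y2's domain is down to {11}, so y2 = 11. Eliminate 11 elsewhere: y3, y4.
y6 must be 8 (only option left). Remove 8 from y3, y4.
The 4 still-open variables together cover exactly {6, 7, 9, 10} — 4 values for 4 variables — and 6 appears only in y3's list, so y3 = 6.

6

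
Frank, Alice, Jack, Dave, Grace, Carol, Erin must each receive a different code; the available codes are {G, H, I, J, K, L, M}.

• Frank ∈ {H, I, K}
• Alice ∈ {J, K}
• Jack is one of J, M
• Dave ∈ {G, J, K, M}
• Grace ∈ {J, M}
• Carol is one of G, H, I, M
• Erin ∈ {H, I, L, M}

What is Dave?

G

Among the 7 variables, L fits only Erin (and all 7 values in {G, H, I, J, K, L, M} must be used), so Erin = L.
Jack and Grace between them cover only {J, M} — a naked pair. Remove those values from Alice, Dave, Carol.
Alice's domain is down to {K}, so Alice = K. Strike K from Frank, Dave.
So Dave = G.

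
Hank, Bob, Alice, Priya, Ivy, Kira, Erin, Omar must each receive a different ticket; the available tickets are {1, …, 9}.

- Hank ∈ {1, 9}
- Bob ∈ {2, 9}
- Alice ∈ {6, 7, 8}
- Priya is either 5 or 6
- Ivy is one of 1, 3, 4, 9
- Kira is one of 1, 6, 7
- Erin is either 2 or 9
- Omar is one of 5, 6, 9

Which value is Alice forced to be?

Bob and Erin share exactly the 2 values {2, 9}; by pigeonhole those values go to them, so strike 2, 9 from Hank, Ivy, Omar.
Hank must be 1 (only option left). Strike 1 from Ivy, Kira.
Priya and Omar between them cover only {5, 6} — a naked pair. Remove those values from Alice, Kira.
Kira's domain is down to {7}, so Kira = 7. Eliminate 7 elsewhere: Alice.
So Alice = 8.

8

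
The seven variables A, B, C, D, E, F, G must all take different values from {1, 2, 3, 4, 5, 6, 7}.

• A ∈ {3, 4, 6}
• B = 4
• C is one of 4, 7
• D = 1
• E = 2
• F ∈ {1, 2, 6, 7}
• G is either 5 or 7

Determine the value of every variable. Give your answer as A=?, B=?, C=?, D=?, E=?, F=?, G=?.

B has just one choice, so B = 4. Eliminate 4 elsewhere: A, C.
C has just one choice, so C = 7. So F, G can't be 7.
D's domain is down to {1}, so D = 1. Strike 1 from F.
That leaves E = 2. Strike 2 from F.
F has just one choice, so F = 6. So A can't be 6.
That leaves G = 5.
A's domain is down to {3}, so A = 3.

A=3, B=4, C=7, D=1, E=2, F=6, G=5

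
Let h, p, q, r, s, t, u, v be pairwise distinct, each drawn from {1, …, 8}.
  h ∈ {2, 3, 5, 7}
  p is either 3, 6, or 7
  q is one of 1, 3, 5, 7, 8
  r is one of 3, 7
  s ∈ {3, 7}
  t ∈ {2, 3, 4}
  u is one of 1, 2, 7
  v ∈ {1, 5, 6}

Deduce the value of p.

The 8 variables together cover exactly {1, 2, 3, 4, 5, 6, 7, 8} — 8 values for 8 variables — and 4 appears only in t's list, so t = 4.
The 7 still-open variables together cover exactly {1, 2, 3, 5, 6, 7, 8} — 7 values for 7 variables — and 8 appears only in q's list, so q = 8.
The 2 variables r and s are confined to {3, 7}, which locks those values in; drop them from h, p, u.
So p = 6.

6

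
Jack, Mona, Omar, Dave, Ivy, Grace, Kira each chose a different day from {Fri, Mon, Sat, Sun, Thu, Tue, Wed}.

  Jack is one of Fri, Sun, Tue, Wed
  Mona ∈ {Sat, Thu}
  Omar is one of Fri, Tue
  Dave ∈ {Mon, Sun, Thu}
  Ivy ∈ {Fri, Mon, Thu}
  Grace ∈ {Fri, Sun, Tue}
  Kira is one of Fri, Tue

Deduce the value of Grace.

Sun

Among the 7 variables, Sat fits only Mona (and all 7 values in {Fri, Mon, Sat, Sun, Thu, Tue, Wed} must be used), so Mona = Sat.
The 6 still-open variables together cover exactly {Fri, Mon, Sun, Thu, Tue, Wed} — 6 values for 6 variables — and Wed appears only in Jack's list, so Jack = Wed.
Omar and Kira between them cover only {Fri, Tue} — a naked pair. Remove those values from Ivy, Grace.
So Grace = Sun.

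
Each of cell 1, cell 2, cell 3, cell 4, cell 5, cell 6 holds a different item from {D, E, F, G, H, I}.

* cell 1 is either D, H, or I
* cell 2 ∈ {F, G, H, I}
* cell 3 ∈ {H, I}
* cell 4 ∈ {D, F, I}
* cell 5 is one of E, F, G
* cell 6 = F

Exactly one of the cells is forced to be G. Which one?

cell 2

cell 6 has just one choice, so cell 6 = F. So cell 2, cell 4, cell 5 can't be F.
The 5 still-open variables together cover exactly {D, E, G, H, I} — 5 values for 5 variables — and E appears only in cell 5's list, so cell 5 = E.
The 4 still-open variables draw from only 4 values {D, G, H, I}, so each is used; only cell 2 can be G, hence cell 2 = G.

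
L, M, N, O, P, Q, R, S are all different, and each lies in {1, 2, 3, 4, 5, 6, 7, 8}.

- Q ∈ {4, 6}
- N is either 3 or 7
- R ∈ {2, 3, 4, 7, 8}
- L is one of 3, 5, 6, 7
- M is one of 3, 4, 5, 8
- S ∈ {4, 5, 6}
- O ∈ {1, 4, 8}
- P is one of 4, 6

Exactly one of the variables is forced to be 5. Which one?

S

The 8 variables draw from only 8 values {1, 2, 3, 4, 5, 6, 7, 8}, so each is used; only O can be 1, hence O = 1.
Among the 7 still-open variables, 2 fits only R (and all 7 values in {2, 3, 4, 5, 6, 7, 8} must be used), so R = 2.
The 6 still-open variables together cover exactly {3, 4, 5, 6, 7, 8} — 6 values for 6 variables — and 8 appears only in M's list, so M = 8.
The 2 variables P and Q are confined to {4, 6}, which locks those values in; drop them from L, S.
So 5 goes to S.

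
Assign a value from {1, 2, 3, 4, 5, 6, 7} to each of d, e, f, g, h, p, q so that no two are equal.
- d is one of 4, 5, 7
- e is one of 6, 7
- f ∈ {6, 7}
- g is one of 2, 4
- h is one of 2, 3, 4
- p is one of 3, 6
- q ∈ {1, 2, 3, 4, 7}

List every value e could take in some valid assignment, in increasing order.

The 7 variables draw from only 7 values {1, 2, 3, 4, 5, 6, 7}, so each is used; only q can be 1, hence q = 1.
Among the 6 still-open variables, 5 fits only d (and all 6 values in {2, 3, 4, 5, 6, 7} must be used), so d = 5.
e and f share exactly the 2 values {6, 7}; by pigeonhole those values go to them, so strike 6, 7 from p.
p has just one choice, so p = 3. So h can't be 3.
No further eliminations apply; e can still be any of 6, 7.

6, 7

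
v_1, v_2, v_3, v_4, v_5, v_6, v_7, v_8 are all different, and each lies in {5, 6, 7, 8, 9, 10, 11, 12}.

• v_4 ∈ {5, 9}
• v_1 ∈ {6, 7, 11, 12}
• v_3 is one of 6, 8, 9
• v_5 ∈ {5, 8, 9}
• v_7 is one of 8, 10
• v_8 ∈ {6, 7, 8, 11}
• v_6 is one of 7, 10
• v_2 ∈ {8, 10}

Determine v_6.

7

The 8 variables together cover exactly {5, 6, 7, 8, 9, 10, 11, 12} — 8 values for 8 variables — and 12 appears only in v_1's list, so v_1 = 12.
Among the 7 still-open variables, 11 fits only v_8 (and all 7 values in {5, 6, 7, 8, 9, 10, 11} must be used), so v_8 = 11.
The 6 still-open variables draw from only 6 values {5, 6, 7, 8, 9, 10}, so each is used; only v_3 can be 6, hence v_3 = 6.
Among the 5 still-open variables, 7 fits only v_6 (and all 5 values in {5, 7, 8, 9, 10} must be used), so v_6 = 7.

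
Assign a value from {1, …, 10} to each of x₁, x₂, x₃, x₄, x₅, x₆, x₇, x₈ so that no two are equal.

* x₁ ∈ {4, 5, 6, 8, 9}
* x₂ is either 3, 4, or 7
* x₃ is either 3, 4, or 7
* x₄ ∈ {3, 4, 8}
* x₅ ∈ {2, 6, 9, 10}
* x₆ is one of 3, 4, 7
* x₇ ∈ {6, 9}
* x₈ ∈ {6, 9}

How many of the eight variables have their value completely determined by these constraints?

The 2 variables x₇ and x₈ are confined to {6, 9}, which locks those values in; drop them from x₁, x₅.
x₂, x₃, x₆ between them cover only {3, 4, 7} — a naked triple. Remove those values from x₁, x₄.
x₄ must be 8 (only option left). Remove 8 from x₁.
That leaves x₁ = 5.
Determined: x₁=5, x₄=8. The other variables each still have more than one consistent value. That makes 2.

2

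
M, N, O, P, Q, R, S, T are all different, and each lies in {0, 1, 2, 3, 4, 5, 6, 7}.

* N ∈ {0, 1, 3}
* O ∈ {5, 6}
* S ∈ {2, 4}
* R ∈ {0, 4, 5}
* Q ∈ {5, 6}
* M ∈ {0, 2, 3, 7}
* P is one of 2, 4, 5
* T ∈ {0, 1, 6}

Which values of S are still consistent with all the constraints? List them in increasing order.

Among the 8 variables, 7 fits only M (and all 8 values in {0, 1, 2, 3, 4, 5, 6, 7} must be used), so M = 7.
Among the 7 still-open variables, 3 fits only N (and all 7 values in {0, 1, 2, 3, 4, 5, 6} must be used), so N = 3.
The 6 still-open variables draw from only 6 values {0, 1, 2, 4, 5, 6}, so each is used; only T can be 1, hence T = 1.
The 5 still-open variables draw from only 5 values {0, 2, 4, 5, 6}, so each is used; only R can be 0, hence R = 0.
O and Q share exactly the 2 values {5, 6}; by pigeonhole those values go to them, so strike 5, 6 from P.
No further eliminations apply; S can still be any of 2, 4.

2, 4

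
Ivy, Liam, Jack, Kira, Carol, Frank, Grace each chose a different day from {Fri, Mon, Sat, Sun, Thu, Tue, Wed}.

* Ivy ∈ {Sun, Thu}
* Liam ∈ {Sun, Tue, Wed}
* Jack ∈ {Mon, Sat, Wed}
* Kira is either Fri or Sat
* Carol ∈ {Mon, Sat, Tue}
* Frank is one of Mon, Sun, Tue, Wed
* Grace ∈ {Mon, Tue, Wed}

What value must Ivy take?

Among the 7 variables, Fri fits only Kira (and all 7 values in {Fri, Mon, Sat, Sun, Thu, Tue, Wed} must be used), so Kira = Fri.
The 6 still-open variables together cover exactly {Mon, Sat, Sun, Thu, Tue, Wed} — 6 values for 6 variables — and Thu appears only in Ivy's list, so Ivy = Thu.

Thu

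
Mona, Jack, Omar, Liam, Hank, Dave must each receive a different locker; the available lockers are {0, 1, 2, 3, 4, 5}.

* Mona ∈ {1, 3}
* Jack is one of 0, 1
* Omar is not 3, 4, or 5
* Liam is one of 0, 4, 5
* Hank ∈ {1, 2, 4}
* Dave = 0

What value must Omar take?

Dave's domain is down to {0}, so Dave = 0. Eliminate 0 elsewhere: Jack, Omar, Liam.
Jack must be 1 (only option left). Remove 1 from Mona, Omar, Hank.
So Omar = 2.

2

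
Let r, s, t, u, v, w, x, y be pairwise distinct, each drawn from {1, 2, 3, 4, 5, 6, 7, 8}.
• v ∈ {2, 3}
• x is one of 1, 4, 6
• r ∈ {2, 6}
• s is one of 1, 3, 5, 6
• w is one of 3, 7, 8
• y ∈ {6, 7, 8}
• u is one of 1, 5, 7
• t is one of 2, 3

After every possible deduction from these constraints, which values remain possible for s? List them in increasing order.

1, 5

The 8 variables draw from only 8 values {1, 2, 3, 4, 5, 6, 7, 8}, so each is used; only x can be 4, hence x = 4.
The 2 variables t and v are confined to {2, 3}, which locks those values in; drop them from r, s, w.
That leaves r = 6. So s, y can't be 6.
The 2 variables w and y are confined to {7, 8}, which locks those values in; drop them from u.
No further eliminations apply; s can still be any of 1, 5.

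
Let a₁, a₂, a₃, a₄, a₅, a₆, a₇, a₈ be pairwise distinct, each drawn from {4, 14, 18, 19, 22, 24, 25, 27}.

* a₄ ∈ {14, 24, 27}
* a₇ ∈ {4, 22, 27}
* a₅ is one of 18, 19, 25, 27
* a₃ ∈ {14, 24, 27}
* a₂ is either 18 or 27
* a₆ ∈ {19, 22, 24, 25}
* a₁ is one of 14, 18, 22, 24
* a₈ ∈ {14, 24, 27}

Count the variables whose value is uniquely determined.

3

Among the 8 variables, 4 fits only a₇ (and all 8 values in {4, 14, 18, 19, 22, 24, 25, 27} must be used), so a₇ = 4.
The 3 variables a₃, a₄, a₈ are confined to {14, 24, 27}, which locks those values in; drop them from a₁, a₂, a₅, a₆.
a₂ has just one choice, so a₂ = 18. So a₁, a₅ can't be 18.
a₁ has just one choice, so a₁ = 22. Strike 22 from a₆.
Determined: a₁=22, a₂=18, a₇=4. The other variables each still have more than one consistent value. That makes 3.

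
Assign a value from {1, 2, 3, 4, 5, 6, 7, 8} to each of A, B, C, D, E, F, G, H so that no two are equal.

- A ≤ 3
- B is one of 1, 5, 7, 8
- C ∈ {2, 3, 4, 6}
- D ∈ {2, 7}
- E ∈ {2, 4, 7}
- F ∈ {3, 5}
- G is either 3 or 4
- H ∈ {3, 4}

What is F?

The 8 variables draw from only 8 values {1, 2, 3, 4, 5, 6, 7, 8}, so each is used; only C can be 6, hence C = 6.
Among the 7 still-open variables, 8 fits only B (and all 7 values in {1, 2, 3, 4, 5, 7, 8} must be used), so B = 8.
The 6 still-open variables draw from only 6 values {1, 2, 3, 4, 5, 7}, so each is used; only A can be 1, hence A = 1.
The 5 still-open variables draw from only 5 values {2, 3, 4, 5, 7}, so each is used; only F can be 5, hence F = 5.

5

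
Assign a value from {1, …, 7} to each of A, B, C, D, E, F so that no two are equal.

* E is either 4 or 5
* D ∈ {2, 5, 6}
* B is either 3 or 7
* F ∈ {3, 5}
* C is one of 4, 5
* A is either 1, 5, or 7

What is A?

C and E between them cover only {4, 5} — a naked pair. Remove those values from A, D, F.
That leaves F = 3. So B can't be 3.
B must be 7 (only option left). Remove 7 from A.
So A = 1.

1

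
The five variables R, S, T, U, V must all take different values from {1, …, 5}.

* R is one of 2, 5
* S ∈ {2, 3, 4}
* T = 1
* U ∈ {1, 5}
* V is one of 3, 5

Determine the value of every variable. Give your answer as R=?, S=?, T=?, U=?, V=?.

R=2, S=4, T=1, U=5, V=3

T must be 1 (only option left). Strike 1 from U.
U's domain is down to {5}, so U = 5. Eliminate 5 elsewhere: R, V.
V must be 3 (only option left). Strike 3 from S.
R's domain is down to {2}, so R = 2. Strike 2 from S.
S must be 4 (only option left).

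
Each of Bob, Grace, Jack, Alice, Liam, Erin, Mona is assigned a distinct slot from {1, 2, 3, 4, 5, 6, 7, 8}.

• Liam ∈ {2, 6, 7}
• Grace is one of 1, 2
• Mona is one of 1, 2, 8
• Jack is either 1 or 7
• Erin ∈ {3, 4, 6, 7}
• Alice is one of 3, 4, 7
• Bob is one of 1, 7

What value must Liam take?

The 7 variables together cover exactly {1, 2, 3, 4, 6, 7, 8} — 7 values for 7 variables — and 8 appears only in Mona's list, so Mona = 8.
Bob and Jack between them cover only {1, 7} — a naked pair. Remove those values from Grace, Alice, Liam, Erin.
Grace has just one choice, so Grace = 2. Strike 2 from Liam.
So Liam = 6.

6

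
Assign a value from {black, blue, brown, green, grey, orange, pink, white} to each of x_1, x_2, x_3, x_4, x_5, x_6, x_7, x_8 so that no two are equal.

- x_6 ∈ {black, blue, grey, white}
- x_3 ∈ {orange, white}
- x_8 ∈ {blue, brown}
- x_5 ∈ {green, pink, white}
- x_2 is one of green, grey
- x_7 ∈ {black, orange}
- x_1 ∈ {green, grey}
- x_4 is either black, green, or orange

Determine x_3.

white

The 8 variables draw from only 8 values {black, blue, brown, green, grey, orange, pink, white}, so each is used; only x_8 can be brown, hence x_8 = brown.
The 7 still-open variables together cover exactly {black, blue, green, grey, orange, pink, white} — 7 values for 7 variables — and blue appears only in x_6's list, so x_6 = blue.
The 6 still-open variables draw from only 6 values {black, green, grey, orange, pink, white}, so each is used; only x_5 can be pink, hence x_5 = pink.
The 5 still-open variables draw from only 5 values {black, green, grey, orange, white}, so each is used; only x_3 can be white, hence x_3 = white.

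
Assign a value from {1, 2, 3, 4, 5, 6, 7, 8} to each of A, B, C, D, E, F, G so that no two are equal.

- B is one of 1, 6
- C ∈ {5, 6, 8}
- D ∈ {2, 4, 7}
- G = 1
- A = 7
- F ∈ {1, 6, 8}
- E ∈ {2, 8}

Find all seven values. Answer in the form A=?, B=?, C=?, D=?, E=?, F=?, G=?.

A has just one choice, so A = 7. Remove 7 from D.
That leaves G = 1. Eliminate 1 elsewhere: B, F.
B has just one choice, so B = 6. Strike 6 from C, F.
F must be 8 (only option left). Eliminate 8 elsewhere: C, E.
C has just one choice, so C = 5.
That leaves E = 2. Remove 2 from D.
D has just one choice, so D = 4.

A=7, B=6, C=5, D=4, E=2, F=8, G=1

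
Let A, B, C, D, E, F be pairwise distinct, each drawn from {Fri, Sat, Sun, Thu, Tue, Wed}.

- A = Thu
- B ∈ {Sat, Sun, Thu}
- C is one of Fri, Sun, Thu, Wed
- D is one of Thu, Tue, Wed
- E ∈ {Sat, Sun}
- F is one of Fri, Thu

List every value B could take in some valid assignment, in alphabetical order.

A's domain is down to {Thu}, so A = Thu. Strike Thu from B, C, D, F.
That leaves F = Fri. So C can't be Fri.
The 4 still-open variables together cover exactly {Sat, Sun, Tue, Wed} — 4 values for 4 variables — and Tue appears only in D's list, so D = Tue.
Among the 3 still-open variables, Wed fits only C (and all 3 values in {Sat, Sun, Wed} must be used), so C = Wed.
No further eliminations apply; B can still be any of Sat, Sun.

Sat, Sun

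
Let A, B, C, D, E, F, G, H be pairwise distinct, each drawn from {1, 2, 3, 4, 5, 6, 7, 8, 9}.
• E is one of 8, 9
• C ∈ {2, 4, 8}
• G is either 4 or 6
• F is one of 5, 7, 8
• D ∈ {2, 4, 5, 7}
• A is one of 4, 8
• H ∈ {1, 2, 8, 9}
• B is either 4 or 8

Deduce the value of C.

Among the 8 variables, 1 fits only H (and all 8 values in {1, 2, 4, 5, 6, 7, 8, 9} must be used), so H = 1.
Among the 7 still-open variables, 6 fits only G (and all 7 values in {2, 4, 5, 6, 7, 8, 9} must be used), so G = 6.
The 6 still-open variables draw from only 6 values {2, 4, 5, 7, 8, 9}, so each is used; only E can be 9, hence E = 9.
A and B between them cover only {4, 8} — a naked pair. Remove those values from C, D, F.
So C = 2.

2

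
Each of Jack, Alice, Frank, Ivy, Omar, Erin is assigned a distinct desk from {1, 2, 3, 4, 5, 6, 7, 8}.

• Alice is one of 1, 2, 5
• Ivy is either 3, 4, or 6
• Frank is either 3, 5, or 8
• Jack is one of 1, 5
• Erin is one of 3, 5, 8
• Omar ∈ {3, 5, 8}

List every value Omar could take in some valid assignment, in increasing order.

Frank, Omar, Erin between them cover only {3, 5, 8} — a naked triple. Remove those values from Jack, Alice, Ivy.
Jack has just one choice, so Jack = 1. Strike 1 from Alice.
Alice has just one choice, so Alice = 2.
No further eliminations apply; Omar can still be any of 3, 5, 8.

3, 5, 8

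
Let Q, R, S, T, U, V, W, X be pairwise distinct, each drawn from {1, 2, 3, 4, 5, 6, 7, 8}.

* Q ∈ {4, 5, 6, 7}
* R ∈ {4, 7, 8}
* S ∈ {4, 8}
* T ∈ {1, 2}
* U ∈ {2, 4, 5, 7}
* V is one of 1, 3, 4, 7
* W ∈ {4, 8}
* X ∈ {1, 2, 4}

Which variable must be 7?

R

The 8 variables together cover exactly {1, 2, 3, 4, 5, 6, 7, 8} — 8 values for 8 variables — and 3 appears only in V's list, so V = 3.
Among the 7 still-open variables, 6 fits only Q (and all 7 values in {1, 2, 4, 5, 6, 7, 8} must be used), so Q = 6.
Among the 6 still-open variables, 5 fits only U (and all 6 values in {1, 2, 4, 5, 7, 8} must be used), so U = 5.
The 5 still-open variables together cover exactly {1, 2, 4, 7, 8} — 5 values for 5 variables — and 7 appears only in R's list, so R = 7.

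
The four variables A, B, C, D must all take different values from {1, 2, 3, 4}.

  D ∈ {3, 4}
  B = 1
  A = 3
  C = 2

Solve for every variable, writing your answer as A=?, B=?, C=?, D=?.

A=3, B=1, C=2, D=4

A must be 3 (only option left). Remove 3 from D.
B has just one choice, so B = 1.
That leaves C = 2.
D has just one choice, so D = 4.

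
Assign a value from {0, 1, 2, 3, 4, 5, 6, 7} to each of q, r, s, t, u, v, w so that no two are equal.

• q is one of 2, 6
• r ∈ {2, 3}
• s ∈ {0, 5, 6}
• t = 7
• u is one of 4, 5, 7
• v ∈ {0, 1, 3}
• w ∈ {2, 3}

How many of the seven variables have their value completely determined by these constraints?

t must be 7 (only option left). Strike 7 from u.
r and w between them cover only {2, 3} — a naked pair. Remove those values from q, v.
q's domain is down to {6}, so q = 6. Remove 6 from s.
Determined: q=6, t=7. The other variables each still have more than one consistent value. That makes 2.

2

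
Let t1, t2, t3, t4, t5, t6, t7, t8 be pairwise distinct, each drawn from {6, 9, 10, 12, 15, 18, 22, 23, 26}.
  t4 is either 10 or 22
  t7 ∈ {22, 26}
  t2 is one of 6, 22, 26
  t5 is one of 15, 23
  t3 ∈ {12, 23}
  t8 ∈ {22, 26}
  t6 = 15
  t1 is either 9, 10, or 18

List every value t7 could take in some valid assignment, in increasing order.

22, 26

t6 has just one choice, so t6 = 15. Eliminate 15 elsewhere: t5.
t5 must be 23 (only option left). Remove 23 from t3.
t3's domain is down to {12}, so t3 = 12.
t7 and t8 share exactly the 2 values {22, 26}; by pigeonhole those values go to them, so strike 22, 26 from t2, t4.
t2 must be 6 (only option left).
t4's domain is down to {10}, so t4 = 10. Strike 10 from t1.
No further eliminations apply; t7 can still be any of 22, 26.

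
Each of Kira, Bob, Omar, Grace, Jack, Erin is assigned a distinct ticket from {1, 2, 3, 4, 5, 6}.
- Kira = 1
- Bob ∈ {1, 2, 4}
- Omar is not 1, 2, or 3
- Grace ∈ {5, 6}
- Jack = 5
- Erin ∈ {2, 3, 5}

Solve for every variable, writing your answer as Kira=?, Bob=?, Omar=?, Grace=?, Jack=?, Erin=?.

Kira=1, Bob=2, Omar=4, Grace=6, Jack=5, Erin=3

Kira's domain is down to {1}, so Kira = 1. So Bob can't be 1.
Jack must be 5 (only option left). Remove 5 from Omar, Grace, Erin.
Grace's domain is down to {6}, so Grace = 6. Eliminate 6 elsewhere: Omar.
That leaves Omar = 4. So Bob can't be 4.
Bob has just one choice, so Bob = 2. Strike 2 from Erin.
Erin has just one choice, so Erin = 3.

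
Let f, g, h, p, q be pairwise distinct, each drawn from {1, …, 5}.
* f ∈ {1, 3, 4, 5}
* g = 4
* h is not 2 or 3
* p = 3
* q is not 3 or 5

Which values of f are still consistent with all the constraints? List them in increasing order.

g's domain is down to {4}, so g = 4. Eliminate 4 elsewhere: f, h, q.
p has just one choice, so p = 3. Remove 3 from f.
Among the 3 still-open variables, 2 fits only q (and all 3 values in {1, 2, 5} must be used), so q = 2.
No further eliminations apply; f can still be any of 1, 5.

1, 5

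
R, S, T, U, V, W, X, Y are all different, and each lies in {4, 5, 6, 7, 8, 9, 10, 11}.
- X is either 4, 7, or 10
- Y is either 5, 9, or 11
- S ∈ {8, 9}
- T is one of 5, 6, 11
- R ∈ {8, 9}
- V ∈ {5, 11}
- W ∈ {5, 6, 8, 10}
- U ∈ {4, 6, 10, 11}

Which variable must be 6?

The 8 variables together cover exactly {4, 5, 6, 7, 8, 9, 10, 11} — 8 values for 8 variables — and 7 appears only in X's list, so X = 7.
Among the 7 still-open variables, 4 fits only U (and all 7 values in {4, 5, 6, 8, 9, 10, 11} must be used), so U = 4.
Among the 6 still-open variables, 10 fits only W (and all 6 values in {5, 6, 8, 9, 10, 11} must be used), so W = 10.
The 5 still-open variables together cover exactly {5, 6, 8, 9, 11} — 5 values for 5 variables — and 6 appears only in T's list, so T = 6.

T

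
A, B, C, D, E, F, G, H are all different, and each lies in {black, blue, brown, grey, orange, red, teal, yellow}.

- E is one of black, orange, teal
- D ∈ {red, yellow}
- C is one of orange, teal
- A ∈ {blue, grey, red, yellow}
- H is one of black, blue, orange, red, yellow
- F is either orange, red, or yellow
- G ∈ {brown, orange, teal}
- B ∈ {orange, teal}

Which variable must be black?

E

The 8 variables draw from only 8 values {black, blue, brown, grey, orange, red, teal, yellow}, so each is used; only G can be brown, hence G = brown.
The 7 still-open variables together cover exactly {black, blue, grey, orange, red, teal, yellow} — 7 values for 7 variables — and grey appears only in A's list, so A = grey.
Among the 6 still-open variables, blue fits only H (and all 6 values in {black, blue, orange, red, teal, yellow} must be used), so H = blue.
Among the 5 still-open variables, black fits only E (and all 5 values in {black, orange, red, teal, yellow} must be used), so E = black.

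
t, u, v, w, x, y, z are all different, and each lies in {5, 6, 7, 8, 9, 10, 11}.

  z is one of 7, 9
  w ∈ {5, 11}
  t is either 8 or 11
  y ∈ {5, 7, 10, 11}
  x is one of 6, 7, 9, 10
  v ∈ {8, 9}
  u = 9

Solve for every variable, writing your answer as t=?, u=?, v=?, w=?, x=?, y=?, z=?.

t=11, u=9, v=8, w=5, x=6, y=10, z=7

u's domain is down to {9}, so u = 9. Remove 9 from v, x, z.
v's domain is down to {8}, so v = 8. Eliminate 8 elsewhere: t.
z's domain is down to {7}, so z = 7. Eliminate 7 elsewhere: x, y.
That leaves t = 11. So w, y can't be 11.
That leaves w = 5. So y can't be 5.
That leaves y = 10. Strike 10 from x.
x must be 6 (only option left).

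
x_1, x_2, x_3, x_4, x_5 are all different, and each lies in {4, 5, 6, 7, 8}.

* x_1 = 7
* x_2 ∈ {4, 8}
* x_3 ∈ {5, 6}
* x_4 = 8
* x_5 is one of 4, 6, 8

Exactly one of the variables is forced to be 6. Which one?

x_5

x_1's domain is down to {7}, so x_1 = 7.
x_4 must be 8 (only option left). So x_2, x_5 can't be 8.
x_2's domain is down to {4}, so x_2 = 4. Strike 4 from x_5.
So 6 goes to x_5.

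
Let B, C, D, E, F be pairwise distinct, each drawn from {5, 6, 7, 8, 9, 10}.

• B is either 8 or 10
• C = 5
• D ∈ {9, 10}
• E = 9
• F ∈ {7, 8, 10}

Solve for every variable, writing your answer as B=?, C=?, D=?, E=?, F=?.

C has just one choice, so C = 5.
That leaves E = 9. Remove 9 from D.
D must be 10 (only option left). Remove 10 from B, F.
That leaves B = 8. Eliminate 8 elsewhere: F.
F has just one choice, so F = 7.

B=8, C=5, D=10, E=9, F=7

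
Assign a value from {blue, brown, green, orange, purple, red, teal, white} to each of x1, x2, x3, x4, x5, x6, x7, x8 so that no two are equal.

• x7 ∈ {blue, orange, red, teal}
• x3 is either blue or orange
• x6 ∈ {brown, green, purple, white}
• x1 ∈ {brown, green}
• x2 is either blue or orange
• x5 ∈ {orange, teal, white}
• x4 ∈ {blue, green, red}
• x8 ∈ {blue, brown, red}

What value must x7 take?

teal

The 8 variables together cover exactly {blue, brown, green, orange, purple, red, teal, white} — 8 values for 8 variables — and purple appears only in x6's list, so x6 = purple.
The 7 still-open variables together cover exactly {blue, brown, green, orange, red, teal, white} — 7 values for 7 variables — and white appears only in x5's list, so x5 = white.
Among the 6 still-open variables, teal fits only x7 (and all 6 values in {blue, brown, green, orange, red, teal} must be used), so x7 = teal.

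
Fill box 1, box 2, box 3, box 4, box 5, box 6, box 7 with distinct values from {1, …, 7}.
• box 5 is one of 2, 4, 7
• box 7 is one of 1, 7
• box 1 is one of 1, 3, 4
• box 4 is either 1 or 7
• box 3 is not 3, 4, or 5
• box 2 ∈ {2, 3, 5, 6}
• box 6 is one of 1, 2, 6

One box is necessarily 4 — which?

box 5

Among the 7 variables, 5 fits only box 2 (and all 7 values in {1, 2, 3, 4, 5, 6, 7} must be used), so box 2 = 5.
The 6 still-open variables together cover exactly {1, 2, 3, 4, 6, 7} — 6 values for 6 variables — and 3 appears only in box 1's list, so box 1 = 3.
The 5 still-open variables together cover exactly {1, 2, 4, 6, 7} — 5 values for 5 variables — and 4 appears only in box 5's list, so box 5 = 4.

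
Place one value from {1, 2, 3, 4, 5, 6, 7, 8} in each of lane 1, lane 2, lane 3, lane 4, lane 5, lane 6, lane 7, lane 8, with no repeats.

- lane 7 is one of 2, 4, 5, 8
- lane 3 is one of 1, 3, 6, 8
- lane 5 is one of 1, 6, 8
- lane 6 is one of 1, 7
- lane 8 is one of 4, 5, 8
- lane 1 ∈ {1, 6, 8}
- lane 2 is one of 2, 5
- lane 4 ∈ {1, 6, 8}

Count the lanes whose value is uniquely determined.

The 8 variables draw from only 8 values {1, 2, 3, 4, 5, 6, 7, 8}, so each is used; only lane 3 can be 3, hence lane 3 = 3.
The 7 still-open variables draw from only 7 values {1, 2, 4, 5, 6, 7, 8}, so each is used; only lane 6 can be 7, hence lane 6 = 7.
lane 1, lane 4, lane 5 between them cover only {1, 6, 8} — a naked triple. Remove those values from lane 7, lane 8.
Determined: lane 3=3, lane 6=7. The other lanes each still have more than one consistent value. That makes 2.

2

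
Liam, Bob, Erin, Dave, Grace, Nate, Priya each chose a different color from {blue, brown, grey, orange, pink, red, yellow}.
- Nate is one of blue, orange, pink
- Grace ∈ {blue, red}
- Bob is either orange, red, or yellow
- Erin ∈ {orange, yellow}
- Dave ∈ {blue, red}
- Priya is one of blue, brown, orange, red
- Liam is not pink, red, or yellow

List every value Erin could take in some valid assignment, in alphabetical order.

The 7 variables draw from only 7 values {blue, brown, grey, orange, pink, red, yellow}, so each is used; only Liam can be grey, hence Liam = grey.
The 6 still-open variables together cover exactly {blue, brown, orange, pink, red, yellow} — 6 values for 6 variables — and brown appears only in Priya's list, so Priya = brown.
The 5 still-open variables draw from only 5 values {blue, orange, pink, red, yellow}, so each is used; only Nate can be pink, hence Nate = pink.
Dave and Grace between them cover only {blue, red} — a naked pair. Remove those values from Bob.
No further eliminations apply; Erin can still be any of orange, yellow.

orange, yellow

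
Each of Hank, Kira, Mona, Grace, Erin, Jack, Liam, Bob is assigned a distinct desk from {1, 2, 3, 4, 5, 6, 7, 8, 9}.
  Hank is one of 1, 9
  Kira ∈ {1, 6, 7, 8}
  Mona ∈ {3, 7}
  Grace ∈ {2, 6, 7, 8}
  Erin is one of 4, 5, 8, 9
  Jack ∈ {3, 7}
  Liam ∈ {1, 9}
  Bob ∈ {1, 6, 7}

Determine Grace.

Hank and Liam between them cover only {1, 9} — a naked pair. Remove those values from Kira, Erin, Bob.
The 2 variables Mona and Jack are confined to {3, 7}, which locks those values in; drop them from Kira, Grace, Bob.
Bob must be 6 (only option left). Remove 6 from Kira, Grace.
Kira's domain is down to {8}, so Kira = 8. So Grace, Erin can't be 8.
So Grace = 2.

2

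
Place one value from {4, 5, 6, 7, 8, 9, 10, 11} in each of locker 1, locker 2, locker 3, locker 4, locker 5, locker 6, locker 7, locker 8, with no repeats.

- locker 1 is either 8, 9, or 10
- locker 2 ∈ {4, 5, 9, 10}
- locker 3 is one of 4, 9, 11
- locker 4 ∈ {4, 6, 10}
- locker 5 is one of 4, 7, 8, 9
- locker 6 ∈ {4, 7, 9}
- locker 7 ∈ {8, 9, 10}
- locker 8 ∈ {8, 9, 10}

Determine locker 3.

The 8 variables together cover exactly {4, 5, 6, 7, 8, 9, 10, 11} — 8 values for 8 variables — and 5 appears only in locker 2's list, so locker 2 = 5.
The 7 still-open variables together cover exactly {4, 6, 7, 8, 9, 10, 11} — 7 values for 7 variables — and 6 appears only in locker 4's list, so locker 4 = 6.
The 6 still-open variables draw from only 6 values {4, 7, 8, 9, 10, 11}, so each is used; only locker 3 can be 11, hence locker 3 = 11.

11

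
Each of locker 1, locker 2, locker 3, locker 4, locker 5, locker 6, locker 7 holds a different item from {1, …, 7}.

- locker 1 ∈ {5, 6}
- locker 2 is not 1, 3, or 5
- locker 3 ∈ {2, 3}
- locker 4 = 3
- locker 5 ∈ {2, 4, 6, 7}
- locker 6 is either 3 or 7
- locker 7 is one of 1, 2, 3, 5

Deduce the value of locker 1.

locker 4's domain is down to {3}, so locker 4 = 3. Strike 3 from locker 3, locker 6, locker 7.
locker 6's domain is down to {7}, so locker 6 = 7. Remove 7 from locker 2, locker 5.
That leaves locker 3 = 2. Remove 2 from locker 2, locker 5, locker 7.
Among the 4 still-open variables, 1 fits only locker 7 (and all 4 values in {1, 4, 5, 6} must be used), so locker 7 = 1.
The 3 still-open variables draw from only 3 values {4, 5, 6}, so each is used; only locker 1 can be 5, hence locker 1 = 5.

5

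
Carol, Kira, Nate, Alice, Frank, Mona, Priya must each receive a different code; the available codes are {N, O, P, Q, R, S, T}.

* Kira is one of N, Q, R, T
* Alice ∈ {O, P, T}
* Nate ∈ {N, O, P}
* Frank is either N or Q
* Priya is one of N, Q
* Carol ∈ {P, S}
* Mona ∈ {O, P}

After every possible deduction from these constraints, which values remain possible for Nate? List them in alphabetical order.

O, P

The 7 variables draw from only 7 values {N, O, P, Q, R, S, T}, so each is used; only Kira can be R, hence Kira = R.
The 6 still-open variables together cover exactly {N, O, P, Q, S, T} — 6 values for 6 variables — and S appears only in Carol's list, so Carol = S.
The 5 still-open variables together cover exactly {N, O, P, Q, T} — 5 values for 5 variables — and T appears only in Alice's list, so Alice = T.
Frank and Priya between them cover only {N, Q} — a naked pair. Remove those values from Nate.
No further eliminations apply; Nate can still be any of O, P.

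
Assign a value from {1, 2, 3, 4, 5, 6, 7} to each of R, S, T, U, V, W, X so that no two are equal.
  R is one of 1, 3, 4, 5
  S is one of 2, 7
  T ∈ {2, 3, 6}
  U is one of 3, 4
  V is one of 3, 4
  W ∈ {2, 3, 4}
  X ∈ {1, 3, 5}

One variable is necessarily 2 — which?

Among the 7 variables, 6 fits only T (and all 7 values in {1, 2, 3, 4, 5, 6, 7} must be used), so T = 6.
The 6 still-open variables draw from only 6 values {1, 2, 3, 4, 5, 7}, so each is used; only S can be 7, hence S = 7.
The 5 still-open variables together cover exactly {1, 2, 3, 4, 5} — 5 values for 5 variables — and 2 appears only in W's list, so W = 2.

W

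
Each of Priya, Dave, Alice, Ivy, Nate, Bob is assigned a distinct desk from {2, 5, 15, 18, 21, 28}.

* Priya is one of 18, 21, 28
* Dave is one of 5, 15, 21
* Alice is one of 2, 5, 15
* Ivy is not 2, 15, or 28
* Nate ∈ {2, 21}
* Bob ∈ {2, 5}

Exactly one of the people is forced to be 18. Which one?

The 6 variables draw from only 6 values {2, 5, 15, 18, 21, 28}, so each is used; only Priya can be 28, hence Priya = 28.
The 5 still-open variables draw from only 5 values {2, 5, 15, 18, 21}, so each is used; only Ivy can be 18, hence Ivy = 18.

Ivy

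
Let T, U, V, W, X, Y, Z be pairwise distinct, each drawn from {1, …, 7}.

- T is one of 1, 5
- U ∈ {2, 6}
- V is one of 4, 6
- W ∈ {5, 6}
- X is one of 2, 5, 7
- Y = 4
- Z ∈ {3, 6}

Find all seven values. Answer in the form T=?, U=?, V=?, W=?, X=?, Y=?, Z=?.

T=1, U=2, V=6, W=5, X=7, Y=4, Z=3

Y's domain is down to {4}, so Y = 4. Remove 4 from V.
V has just one choice, so V = 6. Strike 6 from U, W, Z.
W's domain is down to {5}, so W = 5. Eliminate 5 elsewhere: T, X.
Z's domain is down to {3}, so Z = 3.
T must be 1 (only option left).
That leaves U = 2. So X can't be 2.
X has just one choice, so X = 7.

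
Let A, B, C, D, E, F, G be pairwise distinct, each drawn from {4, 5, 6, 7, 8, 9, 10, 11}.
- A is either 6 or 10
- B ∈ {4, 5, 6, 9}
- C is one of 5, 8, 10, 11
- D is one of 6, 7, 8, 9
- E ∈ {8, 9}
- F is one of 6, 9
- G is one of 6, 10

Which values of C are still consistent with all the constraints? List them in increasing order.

The 2 variables A and G are confined to {6, 10}, which locks those values in; drop them from B, C, D, F.
F has just one choice, so F = 9. Strike 9 from B, D, E.
E must be 8 (only option left). Remove 8 from C, D.
D must be 7 (only option left).
No further eliminations apply; C can still be any of 5, 11.

5, 11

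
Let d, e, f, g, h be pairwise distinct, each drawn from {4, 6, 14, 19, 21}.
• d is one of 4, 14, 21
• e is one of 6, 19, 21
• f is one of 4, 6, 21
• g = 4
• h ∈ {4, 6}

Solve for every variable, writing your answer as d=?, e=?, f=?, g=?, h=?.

d=14, e=19, f=21, g=4, h=6

g must be 4 (only option left). Strike 4 from d, f, h.
h has just one choice, so h = 6. Strike 6 from e, f.
f has just one choice, so f = 21. So d, e can't be 21.
d's domain is down to {14}, so d = 14.
e's domain is down to {19}, so e = 19.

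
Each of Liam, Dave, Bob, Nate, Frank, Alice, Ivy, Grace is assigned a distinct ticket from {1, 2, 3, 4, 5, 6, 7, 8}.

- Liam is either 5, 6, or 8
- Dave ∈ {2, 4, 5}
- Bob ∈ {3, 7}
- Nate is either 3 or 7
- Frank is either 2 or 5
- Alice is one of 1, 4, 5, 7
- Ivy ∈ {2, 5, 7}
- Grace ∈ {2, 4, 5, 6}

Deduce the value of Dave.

The 8 variables draw from only 8 values {1, 2, 3, 4, 5, 6, 7, 8}, so each is used; only Alice can be 1, hence Alice = 1.
Among the 7 still-open variables, 8 fits only Liam (and all 7 values in {2, 3, 4, 5, 6, 7, 8} must be used), so Liam = 8.
The 6 still-open variables draw from only 6 values {2, 3, 4, 5, 6, 7}, so each is used; only Grace can be 6, hence Grace = 6.
The 5 still-open variables draw from only 5 values {2, 3, 4, 5, 7}, so each is used; only Dave can be 4, hence Dave = 4.

4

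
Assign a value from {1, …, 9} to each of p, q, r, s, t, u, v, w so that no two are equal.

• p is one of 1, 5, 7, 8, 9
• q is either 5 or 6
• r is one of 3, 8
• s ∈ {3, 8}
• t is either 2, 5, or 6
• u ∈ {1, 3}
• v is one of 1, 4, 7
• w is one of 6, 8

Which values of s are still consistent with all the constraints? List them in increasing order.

3, 8

r and s share exactly the 2 values {3, 8}; by pigeonhole those values go to them, so strike 3, 8 from p, u, w.
u has just one choice, so u = 1. Eliminate 1 elsewhere: p, v.
That leaves w = 6. Eliminate 6 elsewhere: q, t.
q must be 5 (only option left). Eliminate 5 elsewhere: p, t.
t's domain is down to {2}, so t = 2.
No further eliminations apply; s can still be any of 3, 8.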